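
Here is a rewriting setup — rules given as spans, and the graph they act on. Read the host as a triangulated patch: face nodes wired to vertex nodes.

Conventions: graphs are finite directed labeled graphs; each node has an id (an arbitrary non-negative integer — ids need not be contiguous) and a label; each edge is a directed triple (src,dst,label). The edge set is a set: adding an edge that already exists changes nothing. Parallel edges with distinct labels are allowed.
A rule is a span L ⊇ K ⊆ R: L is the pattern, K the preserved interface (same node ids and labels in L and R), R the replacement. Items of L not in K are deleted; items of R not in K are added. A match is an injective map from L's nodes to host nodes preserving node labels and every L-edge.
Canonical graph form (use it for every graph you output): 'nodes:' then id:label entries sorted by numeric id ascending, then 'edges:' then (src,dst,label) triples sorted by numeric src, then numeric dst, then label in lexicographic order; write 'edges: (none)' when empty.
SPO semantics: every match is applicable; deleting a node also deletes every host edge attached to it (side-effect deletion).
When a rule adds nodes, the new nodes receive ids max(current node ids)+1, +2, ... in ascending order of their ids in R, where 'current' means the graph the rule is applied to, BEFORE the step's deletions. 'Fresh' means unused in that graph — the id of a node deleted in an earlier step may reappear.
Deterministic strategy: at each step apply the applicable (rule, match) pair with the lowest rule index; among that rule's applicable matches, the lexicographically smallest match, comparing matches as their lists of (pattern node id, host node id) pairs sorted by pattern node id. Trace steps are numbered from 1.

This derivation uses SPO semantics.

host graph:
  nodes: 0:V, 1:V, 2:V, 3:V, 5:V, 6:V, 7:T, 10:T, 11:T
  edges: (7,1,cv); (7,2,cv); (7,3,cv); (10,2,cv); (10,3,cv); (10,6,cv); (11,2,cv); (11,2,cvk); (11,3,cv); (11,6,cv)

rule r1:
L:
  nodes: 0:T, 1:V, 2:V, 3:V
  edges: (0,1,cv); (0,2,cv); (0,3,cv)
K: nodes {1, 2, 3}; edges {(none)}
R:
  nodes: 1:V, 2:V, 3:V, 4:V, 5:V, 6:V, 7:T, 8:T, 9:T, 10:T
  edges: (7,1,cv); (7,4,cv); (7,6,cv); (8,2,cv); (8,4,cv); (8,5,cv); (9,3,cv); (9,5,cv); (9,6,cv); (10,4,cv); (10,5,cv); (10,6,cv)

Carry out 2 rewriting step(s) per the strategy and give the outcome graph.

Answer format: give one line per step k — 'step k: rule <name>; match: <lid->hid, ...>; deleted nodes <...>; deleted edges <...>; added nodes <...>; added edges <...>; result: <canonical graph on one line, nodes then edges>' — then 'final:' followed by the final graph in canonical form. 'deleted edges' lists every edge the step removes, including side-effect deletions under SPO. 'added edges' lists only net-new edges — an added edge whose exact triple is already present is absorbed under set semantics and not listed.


step 1: rule r1; match: 0->7, 1->1, 2->2, 3->3; deleted nodes 7; deleted edges (7,1,cv); (7,2,cv); (7,3,cv); added nodes 12, 13, 14, 15, 16, 17, 18; added edges (15,1,cv); (15,12,cv); (15,14,cv); (16,2,cv); (16,12,cv); (16,13,cv); (17,3,cv); (17,13,cv); (17,14,cv); (18,12,cv); (18,13,cv); (18,14,cv); result: nodes: 0:V, 1:V, 2:V, 3:V, 5:V, 6:V, 10:T, 11:T, 12:V, 13:V, 14:V, 15:T, 16:T, 17:T, 18:T edges: (10,2,cv); (10,3,cv); (10,6,cv); (11,2,cv); (11,2,cvk); (11,3,cv); (11,6,cv); (15,1,cv); (15,12,cv); (15,14,cv); (16,2,cv); (16,12,cv); (16,13,cv); (17,3,cv); (17,13,cv); (17,14,cv); (18,12,cv); (18,13,cv); (18,14,cv)
step 2: rule r1; match: 0->10, 1->2, 2->3, 3->6; deleted nodes 10; deleted edges (10,2,cv); (10,3,cv); (10,6,cv); added nodes 19, 20, 21, 22, 23, 24, 25; added edges (22,2,cv); (22,19,cv); (22,21,cv); (23,3,cv); (23,19,cv); (23,20,cv); (24,6,cv); (24,20,cv); (24,21,cv); (25,19,cv); (25,20,cv); (25,21,cv); result: nodes: 0:V, 1:V, 2:V, 3:V, 5:V, 6:V, 11:T, 12:V, 13:V, 14:V, 15:T, 16:T, 17:T, 18:T, 19:V, 20:V, 21:V, 22:T, 23:T, 24:T, 25:T edges: (11,2,cv); (11,2,cvk); (11,3,cv); (11,6,cv); (15,1,cv); (15,12,cv); (15,14,cv); (16,2,cv); (16,12,cv); (16,13,cv); (17,3,cv); (17,13,cv); (17,14,cv); (18,12,cv); (18,13,cv); (18,14,cv); (22,2,cv); (22,19,cv); (22,21,cv); (23,3,cv); (23,19,cv); (23,20,cv); (24,6,cv); (24,20,cv); (24,21,cv); (25,19,cv); (25,20,cv); (25,21,cv)
final:
nodes: 0:V, 1:V, 2:V, 3:V, 5:V, 6:V, 11:T, 12:V, 13:V, 14:V, 15:T, 16:T, 17:T, 18:T, 19:V, 20:V, 21:V, 22:T, 23:T, 24:T, 25:T
edges: (11,2,cv); (11,2,cvk); (11,3,cv); (11,6,cv); (15,1,cv); (15,12,cv); (15,14,cv); (16,2,cv); (16,12,cv); (16,13,cv); (17,3,cv); (17,13,cv); (17,14,cv); (18,12,cv); (18,13,cv); (18,14,cv); (22,2,cv); (22,19,cv); (22,21,cv); (23,3,cv); (23,19,cv); (23,20,cv); (24,6,cv); (24,20,cv); (24,21,cv); (25,19,cv); (25,20,cv); (25,21,cv)


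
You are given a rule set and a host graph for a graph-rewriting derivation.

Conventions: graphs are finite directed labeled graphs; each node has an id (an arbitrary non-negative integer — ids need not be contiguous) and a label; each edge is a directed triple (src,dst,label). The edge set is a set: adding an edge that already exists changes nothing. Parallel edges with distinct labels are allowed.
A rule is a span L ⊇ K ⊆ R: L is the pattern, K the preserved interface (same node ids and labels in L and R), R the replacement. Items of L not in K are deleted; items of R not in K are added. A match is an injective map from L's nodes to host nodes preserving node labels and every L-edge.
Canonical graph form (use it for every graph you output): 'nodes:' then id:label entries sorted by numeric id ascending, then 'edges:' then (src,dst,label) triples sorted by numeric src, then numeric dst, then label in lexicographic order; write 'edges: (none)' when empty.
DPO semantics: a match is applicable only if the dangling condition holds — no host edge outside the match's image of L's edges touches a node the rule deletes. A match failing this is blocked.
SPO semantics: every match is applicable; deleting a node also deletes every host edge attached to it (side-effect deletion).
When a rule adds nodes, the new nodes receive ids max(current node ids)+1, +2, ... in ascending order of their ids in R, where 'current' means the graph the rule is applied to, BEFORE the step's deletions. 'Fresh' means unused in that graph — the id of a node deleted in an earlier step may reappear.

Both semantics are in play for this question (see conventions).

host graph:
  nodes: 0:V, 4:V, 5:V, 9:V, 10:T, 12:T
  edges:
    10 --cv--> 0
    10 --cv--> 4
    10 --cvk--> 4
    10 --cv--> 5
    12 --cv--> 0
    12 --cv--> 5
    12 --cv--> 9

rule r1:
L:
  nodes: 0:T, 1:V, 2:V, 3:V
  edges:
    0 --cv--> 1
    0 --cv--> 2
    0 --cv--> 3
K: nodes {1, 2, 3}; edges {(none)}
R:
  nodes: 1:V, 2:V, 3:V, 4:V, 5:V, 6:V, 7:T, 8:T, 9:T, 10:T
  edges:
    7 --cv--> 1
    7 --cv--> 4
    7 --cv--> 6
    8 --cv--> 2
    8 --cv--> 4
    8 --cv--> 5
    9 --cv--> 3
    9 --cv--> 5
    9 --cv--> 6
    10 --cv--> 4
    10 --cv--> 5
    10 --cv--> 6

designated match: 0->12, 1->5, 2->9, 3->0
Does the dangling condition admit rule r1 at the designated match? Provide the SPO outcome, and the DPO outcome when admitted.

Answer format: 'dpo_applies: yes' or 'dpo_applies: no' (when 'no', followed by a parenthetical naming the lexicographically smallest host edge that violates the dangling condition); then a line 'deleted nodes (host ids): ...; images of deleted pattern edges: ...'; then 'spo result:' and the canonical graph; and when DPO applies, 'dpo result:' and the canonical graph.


dpo_applies: yes
deleted nodes (host ids): 12; images of deleted pattern edges: (12,0,cv); (12,5,cv); (12,9,cv)
spo result:
nodes: 0:V, 4:V, 5:V, 9:V, 10:T, 13:V, 14:V, 15:V, 16:T, 17:T, 18:T, 19:T
edges: (10,0,cv); (10,4,cv); (10,4,cvk); (10,5,cv); (16,5,cv); (16,13,cv); (16,15,cv); (17,9,cv); (17,13,cv); (17,14,cv); (18,0,cv); (18,14,cv); (18,15,cv); (19,13,cv); (19,14,cv); (19,15,cv)
dpo result:
nodes: 0:V, 4:V, 5:V, 9:V, 10:T, 13:V, 14:V, 15:V, 16:T, 17:T, 18:T, 19:T
edges: (10,0,cv); (10,4,cv); (10,4,cvk); (10,5,cv); (16,5,cv); (16,13,cv); (16,15,cv); (17,9,cv); (17,13,cv); (17,14,cv); (18,0,cv); (18,14,cv); (18,15,cv); (19,13,cv); (19,14,cv); (19,15,cv)


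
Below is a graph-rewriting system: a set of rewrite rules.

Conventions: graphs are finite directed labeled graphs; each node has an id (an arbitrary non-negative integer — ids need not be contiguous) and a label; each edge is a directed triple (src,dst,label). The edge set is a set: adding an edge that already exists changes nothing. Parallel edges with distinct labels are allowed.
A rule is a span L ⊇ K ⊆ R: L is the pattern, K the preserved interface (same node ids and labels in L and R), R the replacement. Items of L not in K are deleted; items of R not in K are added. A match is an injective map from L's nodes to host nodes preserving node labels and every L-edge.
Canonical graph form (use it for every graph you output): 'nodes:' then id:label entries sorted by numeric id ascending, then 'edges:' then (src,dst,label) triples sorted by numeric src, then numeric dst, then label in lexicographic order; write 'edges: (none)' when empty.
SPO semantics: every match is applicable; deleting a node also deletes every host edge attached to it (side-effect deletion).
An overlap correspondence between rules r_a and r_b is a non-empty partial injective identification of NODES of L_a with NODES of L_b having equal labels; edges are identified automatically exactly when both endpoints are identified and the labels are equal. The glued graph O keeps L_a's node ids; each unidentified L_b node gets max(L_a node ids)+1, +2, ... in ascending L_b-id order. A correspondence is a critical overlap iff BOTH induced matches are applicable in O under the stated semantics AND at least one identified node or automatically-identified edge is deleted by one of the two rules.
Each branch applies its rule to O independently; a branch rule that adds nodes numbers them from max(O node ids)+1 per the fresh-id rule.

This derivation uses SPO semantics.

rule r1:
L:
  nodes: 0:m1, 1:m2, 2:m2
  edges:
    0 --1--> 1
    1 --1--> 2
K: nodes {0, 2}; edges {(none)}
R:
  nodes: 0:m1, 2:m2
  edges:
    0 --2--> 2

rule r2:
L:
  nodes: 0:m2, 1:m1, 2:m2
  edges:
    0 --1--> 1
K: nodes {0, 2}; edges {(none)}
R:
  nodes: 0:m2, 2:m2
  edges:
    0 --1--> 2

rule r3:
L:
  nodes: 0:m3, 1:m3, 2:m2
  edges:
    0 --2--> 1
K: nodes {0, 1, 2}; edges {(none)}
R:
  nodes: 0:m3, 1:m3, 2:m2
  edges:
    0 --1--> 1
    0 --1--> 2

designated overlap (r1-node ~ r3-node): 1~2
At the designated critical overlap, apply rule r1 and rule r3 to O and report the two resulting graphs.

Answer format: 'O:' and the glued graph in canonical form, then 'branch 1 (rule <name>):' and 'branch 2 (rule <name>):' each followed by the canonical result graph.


O:
nodes: 0:m1, 1:m2, 2:m2, 3:m3, 4:m3
edges: (0,1,1); (1,2,1); (3,4,2)
branch 1 (rule r1):
nodes: 0:m1, 2:m2, 3:m3, 4:m3
edges: (0,2,2); (3,4,2)
branch 2 (rule r3):
nodes: 0:m1, 1:m2, 2:m2, 3:m3, 4:m3
edges: (0,1,1); (1,2,1); (3,1,1); (3,4,1)


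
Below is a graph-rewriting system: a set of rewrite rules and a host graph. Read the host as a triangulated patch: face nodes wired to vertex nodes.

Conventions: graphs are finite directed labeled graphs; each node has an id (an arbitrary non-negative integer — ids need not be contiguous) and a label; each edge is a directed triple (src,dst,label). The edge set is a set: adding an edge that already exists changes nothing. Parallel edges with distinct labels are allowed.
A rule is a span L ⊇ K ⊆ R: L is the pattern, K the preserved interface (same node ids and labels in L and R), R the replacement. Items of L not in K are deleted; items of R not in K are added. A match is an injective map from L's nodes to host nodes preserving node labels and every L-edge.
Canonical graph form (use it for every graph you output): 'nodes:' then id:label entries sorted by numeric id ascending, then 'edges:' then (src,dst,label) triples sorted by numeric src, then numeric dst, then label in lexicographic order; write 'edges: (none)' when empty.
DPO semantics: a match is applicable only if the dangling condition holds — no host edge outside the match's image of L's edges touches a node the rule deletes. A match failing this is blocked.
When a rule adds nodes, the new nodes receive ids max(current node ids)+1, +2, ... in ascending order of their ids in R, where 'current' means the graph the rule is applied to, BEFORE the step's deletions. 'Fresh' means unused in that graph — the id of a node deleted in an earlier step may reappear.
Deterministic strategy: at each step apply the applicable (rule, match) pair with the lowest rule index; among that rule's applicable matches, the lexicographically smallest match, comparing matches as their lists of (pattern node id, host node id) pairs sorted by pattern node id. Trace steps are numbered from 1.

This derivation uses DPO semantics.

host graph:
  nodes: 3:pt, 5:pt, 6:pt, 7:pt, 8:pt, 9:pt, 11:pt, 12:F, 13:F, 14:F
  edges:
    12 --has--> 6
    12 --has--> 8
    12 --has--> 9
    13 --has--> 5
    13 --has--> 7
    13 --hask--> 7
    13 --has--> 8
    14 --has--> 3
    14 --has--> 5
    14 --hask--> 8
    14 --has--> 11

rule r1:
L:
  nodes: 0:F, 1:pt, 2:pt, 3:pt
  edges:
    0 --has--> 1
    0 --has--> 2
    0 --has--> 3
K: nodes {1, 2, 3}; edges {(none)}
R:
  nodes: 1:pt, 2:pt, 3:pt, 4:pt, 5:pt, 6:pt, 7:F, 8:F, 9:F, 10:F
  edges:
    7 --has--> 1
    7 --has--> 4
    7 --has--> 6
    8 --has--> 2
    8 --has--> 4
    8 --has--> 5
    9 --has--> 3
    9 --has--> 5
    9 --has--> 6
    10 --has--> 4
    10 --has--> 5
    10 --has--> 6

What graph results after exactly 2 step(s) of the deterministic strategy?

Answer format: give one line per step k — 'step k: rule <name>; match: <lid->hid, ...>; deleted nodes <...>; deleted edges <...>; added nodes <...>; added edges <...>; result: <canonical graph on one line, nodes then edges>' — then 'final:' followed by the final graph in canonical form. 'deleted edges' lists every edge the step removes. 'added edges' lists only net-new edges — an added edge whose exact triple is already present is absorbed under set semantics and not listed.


step 1: rule r1; match: 0->12, 1->6, 2->8, 3->9; deleted nodes 12; deleted edges (12,6,has); (12,8,has); (12,9,has); added nodes 15, 16, 17, 18, 19, 20, 21; added edges (18,6,has); (18,15,has); (18,17,has); (19,8,has); (19,15,has); (19,16,has); (20,9,has); (20,16,has); (20,17,has); (21,15,has); (21,16,has); (21,17,has); result: nodes: 3:pt, 5:pt, 6:pt, 7:pt, 8:pt, 9:pt, 11:pt, 13:F, 14:F, 15:pt, 16:pt, 17:pt, 18:F, 19:F, 20:F, 21:F edges: (13,5,has); (13,7,has); (13,7,hask); (13,8,has); (14,3,has); (14,5,has); (14,8,hask); (14,11,has); (18,6,has); (18,15,has); (18,17,has); (19,8,has); (19,15,has); (19,16,has); (20,9,has); (20,16,has); (20,17,has); (21,15,has); (21,16,has); (21,17,has)
step 2: rule r1; match: 0->18, 1->6, 2->15, 3->17; deleted nodes 18; deleted edges (18,6,has); (18,15,has); (18,17,has); added nodes 22, 23, 24, 25, 26, 27, 28; added edges (25,6,has); (25,22,has); (25,24,has); (26,15,has); (26,22,has); (26,23,has); (27,17,has); (27,23,has); (27,24,has); (28,22,has); (28,23,has); (28,24,has); result: nodes: 3:pt, 5:pt, 6:pt, 7:pt, 8:pt, 9:pt, 11:pt, 13:F, 14:F, 15:pt, 16:pt, 17:pt, 19:F, 20:F, 21:F, 22:pt, 23:pt, 24:pt, 25:F, 26:F, 27:F, 28:F edges: (13,5,has); (13,7,has); (13,7,hask); (13,8,has); (14,3,has); (14,5,has); (14,8,hask); (14,11,has); (19,8,has); (19,15,has); (19,16,has); (20,9,has); (20,16,has); (20,17,has); (21,15,has); (21,16,has); (21,17,has); (25,6,has); (25,22,has); (25,24,has); (26,15,has); (26,22,has); (26,23,has); (27,17,has); (27,23,has); (27,24,has); (28,22,has); (28,23,has); (28,24,has)
final:
nodes: 3:pt, 5:pt, 6:pt, 7:pt, 8:pt, 9:pt, 11:pt, 13:F, 14:F, 15:pt, 16:pt, 17:pt, 19:F, 20:F, 21:F, 22:pt, 23:pt, 24:pt, 25:F, 26:F, 27:F, 28:F
edges: (13,5,has); (13,7,has); (13,7,hask); (13,8,has); (14,3,has); (14,5,has); (14,8,hask); (14,11,has); (19,8,has); (19,15,has); (19,16,has); (20,9,has); (20,16,has); (20,17,has); (21,15,has); (21,16,has); (21,17,has); (25,6,has); (25,22,has); (25,24,has); (26,15,has); (26,22,has); (26,23,has); (27,17,has); (27,23,has); (27,24,has); (28,22,has); (28,23,has); (28,24,has)


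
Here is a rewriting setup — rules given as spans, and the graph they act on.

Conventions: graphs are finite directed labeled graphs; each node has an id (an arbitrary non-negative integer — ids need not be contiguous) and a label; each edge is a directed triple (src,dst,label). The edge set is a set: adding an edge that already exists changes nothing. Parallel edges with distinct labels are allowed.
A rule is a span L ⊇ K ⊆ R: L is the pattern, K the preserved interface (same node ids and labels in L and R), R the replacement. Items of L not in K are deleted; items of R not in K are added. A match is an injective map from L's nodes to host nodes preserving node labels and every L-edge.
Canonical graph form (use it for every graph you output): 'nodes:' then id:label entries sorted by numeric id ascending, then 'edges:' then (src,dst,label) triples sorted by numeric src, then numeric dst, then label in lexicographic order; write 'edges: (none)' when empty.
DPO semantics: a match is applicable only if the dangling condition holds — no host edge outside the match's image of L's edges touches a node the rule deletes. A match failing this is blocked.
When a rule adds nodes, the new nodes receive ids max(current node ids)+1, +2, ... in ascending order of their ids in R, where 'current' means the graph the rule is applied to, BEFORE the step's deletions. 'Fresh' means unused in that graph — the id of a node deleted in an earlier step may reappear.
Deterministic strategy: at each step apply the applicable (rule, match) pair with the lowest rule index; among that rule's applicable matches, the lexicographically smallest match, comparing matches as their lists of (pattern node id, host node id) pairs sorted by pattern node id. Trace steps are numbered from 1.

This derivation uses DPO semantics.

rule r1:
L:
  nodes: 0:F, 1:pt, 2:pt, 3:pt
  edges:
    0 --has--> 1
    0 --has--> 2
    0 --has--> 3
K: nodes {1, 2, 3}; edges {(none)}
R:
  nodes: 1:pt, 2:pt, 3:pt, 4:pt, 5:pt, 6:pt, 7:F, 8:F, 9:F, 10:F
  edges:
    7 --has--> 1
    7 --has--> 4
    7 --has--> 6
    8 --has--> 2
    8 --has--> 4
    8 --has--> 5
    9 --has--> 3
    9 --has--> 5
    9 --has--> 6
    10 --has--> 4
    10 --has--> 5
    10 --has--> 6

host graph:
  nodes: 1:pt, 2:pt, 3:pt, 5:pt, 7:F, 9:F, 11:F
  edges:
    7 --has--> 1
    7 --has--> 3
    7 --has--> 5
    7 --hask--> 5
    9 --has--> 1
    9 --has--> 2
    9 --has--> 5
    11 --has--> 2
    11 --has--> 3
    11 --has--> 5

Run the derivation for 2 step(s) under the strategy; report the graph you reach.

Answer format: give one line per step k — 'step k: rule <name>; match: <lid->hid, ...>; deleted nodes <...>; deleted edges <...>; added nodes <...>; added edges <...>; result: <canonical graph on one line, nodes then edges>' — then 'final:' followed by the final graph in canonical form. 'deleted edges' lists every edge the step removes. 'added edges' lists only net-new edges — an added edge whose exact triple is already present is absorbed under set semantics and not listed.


step 1: rule r1; match: 0->9, 1->1, 2->2, 3->5; deleted nodes 9; deleted edges (9,1,has); (9,2,has); (9,5,has); added nodes 12, 13, 14, 15, 16, 17, 18; added edges (15,1,has); (15,12,has); (15,14,has); (16,2,has); (16,12,has); (16,13,has); (17,5,has); (17,13,has); (17,14,has); (18,12,has); (18,13,has); (18,14,has); result: nodes: 1:pt, 2:pt, 3:pt, 5:pt, 7:F, 11:F, 12:pt, 13:pt, 14:pt, 15:F, 16:F, 17:F, 18:F edges: (7,1,has); (7,3,has); (7,5,has); (7,5,hask); (11,2,has); (11,3,has); (11,5,has); (15,1,has); (15,12,has); (15,14,has); (16,2,has); (16,12,has); (16,13,has); (17,5,has); (17,13,has); (17,14,has); (18,12,has); (18,13,has); (18,14,has)
step 2: rule r1; match: 0->11, 1->2, 2->3, 3->5; deleted nodes 11; deleted edges (11,2,has); (11,3,has); (11,5,has); added nodes 19, 20, 21, 22, 23, 24, 25; added edges (22,2,has); (22,19,has); (22,21,has); (23,3,has); (23,19,has); (23,20,has); (24,5,has); (24,20,has); (24,21,has); (25,19,has); (25,20,has); (25,21,has); result: nodes: 1:pt, 2:pt, 3:pt, 5:pt, 7:F, 12:pt, 13:pt, 14:pt, 15:F, 16:F, 17:F, 18:F, 19:pt, 20:pt, 21:pt, 22:F, 23:F, 24:F, 25:F edges: (7,1,has); (7,3,has); (7,5,has); (7,5,hask); (15,1,has); (15,12,has); (15,14,has); (16,2,has); (16,12,has); (16,13,has); (17,5,has); (17,13,has); (17,14,has); (18,12,has); (18,13,has); (18,14,has); (22,2,has); (22,19,has); (22,21,has); (23,3,has); (23,19,has); (23,20,has); (24,5,has); (24,20,has); (24,21,has); (25,19,has); (25,20,has); (25,21,has)
final:
nodes: 1:pt, 2:pt, 3:pt, 5:pt, 7:F, 12:pt, 13:pt, 14:pt, 15:F, 16:F, 17:F, 18:F, 19:pt, 20:pt, 21:pt, 22:F, 23:F, 24:F, 25:F
edges: (7,1,has); (7,3,has); (7,5,has); (7,5,hask); (15,1,has); (15,12,has); (15,14,has); (16,2,has); (16,12,has); (16,13,has); (17,5,has); (17,13,has); (17,14,has); (18,12,has); (18,13,has); (18,14,has); (22,2,has); (22,19,has); (22,21,has); (23,3,has); (23,19,has); (23,20,has); (24,5,has); (24,20,has); (24,21,has); (25,19,has); (25,20,has); (25,21,has)


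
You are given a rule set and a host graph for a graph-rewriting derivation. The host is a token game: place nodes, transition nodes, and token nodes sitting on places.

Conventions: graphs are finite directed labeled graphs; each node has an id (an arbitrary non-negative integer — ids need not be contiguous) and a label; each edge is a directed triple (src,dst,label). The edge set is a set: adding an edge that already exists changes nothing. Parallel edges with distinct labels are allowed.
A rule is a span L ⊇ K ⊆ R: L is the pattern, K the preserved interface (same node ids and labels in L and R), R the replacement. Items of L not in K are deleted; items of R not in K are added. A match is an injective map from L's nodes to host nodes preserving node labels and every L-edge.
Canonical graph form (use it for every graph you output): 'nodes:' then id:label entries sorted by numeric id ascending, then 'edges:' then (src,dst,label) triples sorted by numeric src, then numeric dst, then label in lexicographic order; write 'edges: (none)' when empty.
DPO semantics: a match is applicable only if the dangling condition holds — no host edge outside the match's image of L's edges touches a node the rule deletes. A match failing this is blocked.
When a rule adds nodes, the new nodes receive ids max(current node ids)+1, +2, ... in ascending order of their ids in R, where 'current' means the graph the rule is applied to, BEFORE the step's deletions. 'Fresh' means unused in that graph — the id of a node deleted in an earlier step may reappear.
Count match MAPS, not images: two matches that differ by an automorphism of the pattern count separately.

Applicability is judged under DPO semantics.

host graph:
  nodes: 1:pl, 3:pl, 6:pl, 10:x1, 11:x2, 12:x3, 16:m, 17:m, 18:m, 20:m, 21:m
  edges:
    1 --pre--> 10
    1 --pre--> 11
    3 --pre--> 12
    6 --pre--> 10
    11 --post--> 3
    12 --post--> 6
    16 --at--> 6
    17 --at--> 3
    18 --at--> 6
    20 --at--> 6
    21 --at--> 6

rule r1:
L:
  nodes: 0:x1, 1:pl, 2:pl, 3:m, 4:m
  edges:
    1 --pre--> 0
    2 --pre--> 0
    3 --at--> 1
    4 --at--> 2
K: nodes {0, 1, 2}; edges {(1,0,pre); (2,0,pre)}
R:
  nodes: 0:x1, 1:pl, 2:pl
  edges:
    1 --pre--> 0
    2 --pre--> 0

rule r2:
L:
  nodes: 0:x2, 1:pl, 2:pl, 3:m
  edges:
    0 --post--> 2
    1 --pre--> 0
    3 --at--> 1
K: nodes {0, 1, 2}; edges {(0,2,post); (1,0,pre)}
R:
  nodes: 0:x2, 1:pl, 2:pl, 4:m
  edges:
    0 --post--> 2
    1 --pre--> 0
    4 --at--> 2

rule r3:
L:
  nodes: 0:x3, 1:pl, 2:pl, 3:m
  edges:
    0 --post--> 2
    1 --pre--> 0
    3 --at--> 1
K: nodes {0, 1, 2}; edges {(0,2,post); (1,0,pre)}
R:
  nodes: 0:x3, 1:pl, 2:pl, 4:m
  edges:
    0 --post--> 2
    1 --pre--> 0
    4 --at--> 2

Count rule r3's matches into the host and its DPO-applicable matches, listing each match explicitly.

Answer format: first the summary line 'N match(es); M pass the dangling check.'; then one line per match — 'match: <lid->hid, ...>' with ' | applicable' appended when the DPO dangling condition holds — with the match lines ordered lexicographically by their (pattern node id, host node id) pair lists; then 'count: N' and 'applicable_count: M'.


1 match(es); 1 pass the dangling check.
match: 0->12, 1->3, 2->6, 3->17 | applicable
count: 1
applicable_count: 1


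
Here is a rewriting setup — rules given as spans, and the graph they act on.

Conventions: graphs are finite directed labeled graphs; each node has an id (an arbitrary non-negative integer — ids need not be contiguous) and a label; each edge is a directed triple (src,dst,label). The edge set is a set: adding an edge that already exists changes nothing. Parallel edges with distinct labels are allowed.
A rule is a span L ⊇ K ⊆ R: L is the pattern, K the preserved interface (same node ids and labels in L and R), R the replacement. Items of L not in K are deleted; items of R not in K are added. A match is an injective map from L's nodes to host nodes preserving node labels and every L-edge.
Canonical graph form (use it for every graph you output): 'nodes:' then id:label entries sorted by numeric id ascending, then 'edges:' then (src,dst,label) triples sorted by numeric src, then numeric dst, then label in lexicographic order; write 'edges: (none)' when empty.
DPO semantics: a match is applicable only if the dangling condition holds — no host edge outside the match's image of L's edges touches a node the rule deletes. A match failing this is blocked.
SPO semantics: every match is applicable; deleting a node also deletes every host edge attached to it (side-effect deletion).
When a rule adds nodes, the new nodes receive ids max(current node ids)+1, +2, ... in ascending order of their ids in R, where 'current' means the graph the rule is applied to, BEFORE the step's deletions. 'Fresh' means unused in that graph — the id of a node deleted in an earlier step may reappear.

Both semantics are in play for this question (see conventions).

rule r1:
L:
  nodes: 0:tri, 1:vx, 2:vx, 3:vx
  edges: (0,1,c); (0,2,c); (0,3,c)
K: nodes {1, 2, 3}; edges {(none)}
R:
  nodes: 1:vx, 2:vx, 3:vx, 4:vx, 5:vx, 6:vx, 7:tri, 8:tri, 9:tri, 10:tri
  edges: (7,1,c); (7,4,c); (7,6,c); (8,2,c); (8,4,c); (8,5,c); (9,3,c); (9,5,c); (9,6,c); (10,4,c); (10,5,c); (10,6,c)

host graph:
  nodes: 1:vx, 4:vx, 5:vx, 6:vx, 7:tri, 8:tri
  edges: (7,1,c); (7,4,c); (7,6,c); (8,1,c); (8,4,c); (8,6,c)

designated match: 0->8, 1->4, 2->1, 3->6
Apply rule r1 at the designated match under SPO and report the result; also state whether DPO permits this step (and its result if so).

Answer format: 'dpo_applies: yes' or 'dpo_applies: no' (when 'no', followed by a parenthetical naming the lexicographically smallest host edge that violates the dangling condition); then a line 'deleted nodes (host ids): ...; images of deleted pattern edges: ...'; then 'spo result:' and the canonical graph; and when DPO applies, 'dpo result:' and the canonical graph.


dpo_applies: yes
deleted nodes (host ids): 8; images of deleted pattern edges: (8,1,c); (8,4,c); (8,6,c)
spo result:
nodes: 1:vx, 4:vx, 5:vx, 6:vx, 7:tri, 9:vx, 10:vx, 11:vx, 12:tri, 13:tri, 14:tri, 15:tri
edges: (7,1,c); (7,4,c); (7,6,c); (12,4,c); (12,9,c); (12,11,c); (13,1,c); (13,9,c); (13,10,c); (14,6,c); (14,10,c); (14,11,c); (15,9,c); (15,10,c); (15,11,c)
dpo result:
nodes: 1:vx, 4:vx, 5:vx, 6:vx, 7:tri, 9:vx, 10:vx, 11:vx, 12:tri, 13:tri, 14:tri, 15:tri
edges: (7,1,c); (7,4,c); (7,6,c); (12,4,c); (12,9,c); (12,11,c); (13,1,c); (13,9,c); (13,10,c); (14,6,c); (14,10,c); (14,11,c); (15,9,c); (15,10,c); (15,11,c)


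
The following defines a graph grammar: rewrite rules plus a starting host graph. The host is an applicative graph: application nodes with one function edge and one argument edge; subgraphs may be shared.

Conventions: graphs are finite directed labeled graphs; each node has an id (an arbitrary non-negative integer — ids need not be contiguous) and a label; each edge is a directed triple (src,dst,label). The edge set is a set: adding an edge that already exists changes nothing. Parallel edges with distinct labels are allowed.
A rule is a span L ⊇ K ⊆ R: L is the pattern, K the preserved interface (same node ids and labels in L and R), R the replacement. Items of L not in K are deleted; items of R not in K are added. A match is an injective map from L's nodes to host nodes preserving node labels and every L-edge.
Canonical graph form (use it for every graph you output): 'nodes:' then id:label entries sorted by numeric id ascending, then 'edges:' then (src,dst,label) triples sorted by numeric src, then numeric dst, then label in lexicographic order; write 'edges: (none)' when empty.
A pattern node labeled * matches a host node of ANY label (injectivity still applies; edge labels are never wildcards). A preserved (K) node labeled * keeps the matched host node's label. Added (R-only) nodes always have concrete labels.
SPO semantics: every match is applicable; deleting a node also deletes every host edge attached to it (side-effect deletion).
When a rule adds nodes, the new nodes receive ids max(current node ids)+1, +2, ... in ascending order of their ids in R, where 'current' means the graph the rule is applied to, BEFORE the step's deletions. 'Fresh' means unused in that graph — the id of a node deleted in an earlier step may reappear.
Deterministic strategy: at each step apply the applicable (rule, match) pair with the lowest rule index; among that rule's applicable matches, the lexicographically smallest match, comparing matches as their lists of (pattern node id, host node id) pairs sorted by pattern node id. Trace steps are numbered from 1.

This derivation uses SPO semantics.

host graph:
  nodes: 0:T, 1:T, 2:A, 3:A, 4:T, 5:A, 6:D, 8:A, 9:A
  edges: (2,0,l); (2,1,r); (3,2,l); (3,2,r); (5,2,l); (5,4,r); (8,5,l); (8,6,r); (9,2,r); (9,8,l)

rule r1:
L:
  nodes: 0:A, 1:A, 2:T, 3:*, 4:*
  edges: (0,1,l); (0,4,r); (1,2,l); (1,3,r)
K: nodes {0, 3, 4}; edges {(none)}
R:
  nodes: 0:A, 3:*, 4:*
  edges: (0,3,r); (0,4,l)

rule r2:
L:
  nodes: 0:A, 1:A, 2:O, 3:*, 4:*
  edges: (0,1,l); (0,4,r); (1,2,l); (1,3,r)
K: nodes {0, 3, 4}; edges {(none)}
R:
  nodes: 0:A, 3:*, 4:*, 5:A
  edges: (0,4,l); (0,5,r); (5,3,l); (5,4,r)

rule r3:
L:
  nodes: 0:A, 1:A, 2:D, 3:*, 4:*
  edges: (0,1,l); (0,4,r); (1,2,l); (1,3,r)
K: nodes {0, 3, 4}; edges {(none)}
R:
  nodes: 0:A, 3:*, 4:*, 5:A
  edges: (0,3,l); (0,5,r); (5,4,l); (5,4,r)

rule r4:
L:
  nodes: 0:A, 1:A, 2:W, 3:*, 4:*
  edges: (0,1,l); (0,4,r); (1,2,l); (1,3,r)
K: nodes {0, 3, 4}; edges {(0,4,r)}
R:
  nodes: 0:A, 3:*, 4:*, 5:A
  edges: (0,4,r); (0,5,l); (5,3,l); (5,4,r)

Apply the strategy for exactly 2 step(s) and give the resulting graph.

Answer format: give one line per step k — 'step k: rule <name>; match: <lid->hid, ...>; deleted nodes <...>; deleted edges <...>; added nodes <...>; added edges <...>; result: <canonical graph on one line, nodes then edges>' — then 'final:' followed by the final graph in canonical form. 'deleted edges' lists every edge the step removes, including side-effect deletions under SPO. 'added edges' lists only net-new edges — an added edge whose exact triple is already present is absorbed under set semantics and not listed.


step 1: rule r1; match: 0->5, 1->2, 2->0, 3->1, 4->4; deleted nodes 0, 2; deleted edges (2,0,l); (2,1,r); (3,2,l); (3,2,r); (5,2,l); (5,4,r); (9,2,r); added nodes (none); added edges (5,1,r); (5,4,l); result: nodes: 1:T, 3:A, 4:T, 5:A, 6:D, 8:A, 9:A edges: (5,1,r); (5,4,l); (8,5,l); (8,6,r); (9,8,l)
step 2: rule r1; match: 0->8, 1->5, 2->4, 3->1, 4->6; deleted nodes 4, 5; deleted edges (5,1,r); (5,4,l); (8,5,l); (8,6,r); added nodes (none); added edges (8,1,r); (8,6,l); result: nodes: 1:T, 3:A, 6:D, 8:A, 9:A edges: (8,1,r); (8,6,l); (9,8,l)
final:
nodes: 1:T, 3:A, 6:D, 8:A, 9:A
edges: (8,1,r); (8,6,l); (9,8,l)


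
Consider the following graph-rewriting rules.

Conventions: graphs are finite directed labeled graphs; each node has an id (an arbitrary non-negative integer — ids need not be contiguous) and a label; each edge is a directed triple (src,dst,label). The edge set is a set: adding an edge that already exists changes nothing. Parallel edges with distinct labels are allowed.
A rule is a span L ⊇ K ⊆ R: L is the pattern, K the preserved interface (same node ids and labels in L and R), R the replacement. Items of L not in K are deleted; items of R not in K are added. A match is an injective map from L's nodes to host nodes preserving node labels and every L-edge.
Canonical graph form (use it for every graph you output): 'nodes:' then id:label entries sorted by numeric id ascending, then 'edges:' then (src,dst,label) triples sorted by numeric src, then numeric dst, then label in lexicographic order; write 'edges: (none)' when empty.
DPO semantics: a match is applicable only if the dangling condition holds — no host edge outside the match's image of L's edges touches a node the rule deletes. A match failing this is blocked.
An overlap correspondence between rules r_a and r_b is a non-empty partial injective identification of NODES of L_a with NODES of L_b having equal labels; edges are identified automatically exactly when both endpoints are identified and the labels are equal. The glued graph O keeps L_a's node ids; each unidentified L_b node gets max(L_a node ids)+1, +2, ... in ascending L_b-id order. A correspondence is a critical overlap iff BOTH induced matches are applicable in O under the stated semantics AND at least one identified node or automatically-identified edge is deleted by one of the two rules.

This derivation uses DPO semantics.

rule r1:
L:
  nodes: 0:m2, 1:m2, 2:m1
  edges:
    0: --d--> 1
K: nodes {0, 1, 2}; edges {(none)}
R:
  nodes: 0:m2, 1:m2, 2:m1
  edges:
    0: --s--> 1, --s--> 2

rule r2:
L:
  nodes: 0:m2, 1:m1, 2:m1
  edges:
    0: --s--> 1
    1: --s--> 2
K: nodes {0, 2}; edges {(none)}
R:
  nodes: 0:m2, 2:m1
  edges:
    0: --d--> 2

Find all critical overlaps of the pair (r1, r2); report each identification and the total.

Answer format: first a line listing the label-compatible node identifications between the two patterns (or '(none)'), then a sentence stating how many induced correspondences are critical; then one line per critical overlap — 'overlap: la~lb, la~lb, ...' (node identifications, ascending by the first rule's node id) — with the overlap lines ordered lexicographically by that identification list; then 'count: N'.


label-compatible node identifications between L(r1) and L(r2): 0~0, 1~0, 2~1, 2~2
3 of the induced correspondences are critical overlaps of r1 and r2.
overlap: 0~0, 2~1
overlap: 1~0, 2~1
overlap: 2~1
count: 3


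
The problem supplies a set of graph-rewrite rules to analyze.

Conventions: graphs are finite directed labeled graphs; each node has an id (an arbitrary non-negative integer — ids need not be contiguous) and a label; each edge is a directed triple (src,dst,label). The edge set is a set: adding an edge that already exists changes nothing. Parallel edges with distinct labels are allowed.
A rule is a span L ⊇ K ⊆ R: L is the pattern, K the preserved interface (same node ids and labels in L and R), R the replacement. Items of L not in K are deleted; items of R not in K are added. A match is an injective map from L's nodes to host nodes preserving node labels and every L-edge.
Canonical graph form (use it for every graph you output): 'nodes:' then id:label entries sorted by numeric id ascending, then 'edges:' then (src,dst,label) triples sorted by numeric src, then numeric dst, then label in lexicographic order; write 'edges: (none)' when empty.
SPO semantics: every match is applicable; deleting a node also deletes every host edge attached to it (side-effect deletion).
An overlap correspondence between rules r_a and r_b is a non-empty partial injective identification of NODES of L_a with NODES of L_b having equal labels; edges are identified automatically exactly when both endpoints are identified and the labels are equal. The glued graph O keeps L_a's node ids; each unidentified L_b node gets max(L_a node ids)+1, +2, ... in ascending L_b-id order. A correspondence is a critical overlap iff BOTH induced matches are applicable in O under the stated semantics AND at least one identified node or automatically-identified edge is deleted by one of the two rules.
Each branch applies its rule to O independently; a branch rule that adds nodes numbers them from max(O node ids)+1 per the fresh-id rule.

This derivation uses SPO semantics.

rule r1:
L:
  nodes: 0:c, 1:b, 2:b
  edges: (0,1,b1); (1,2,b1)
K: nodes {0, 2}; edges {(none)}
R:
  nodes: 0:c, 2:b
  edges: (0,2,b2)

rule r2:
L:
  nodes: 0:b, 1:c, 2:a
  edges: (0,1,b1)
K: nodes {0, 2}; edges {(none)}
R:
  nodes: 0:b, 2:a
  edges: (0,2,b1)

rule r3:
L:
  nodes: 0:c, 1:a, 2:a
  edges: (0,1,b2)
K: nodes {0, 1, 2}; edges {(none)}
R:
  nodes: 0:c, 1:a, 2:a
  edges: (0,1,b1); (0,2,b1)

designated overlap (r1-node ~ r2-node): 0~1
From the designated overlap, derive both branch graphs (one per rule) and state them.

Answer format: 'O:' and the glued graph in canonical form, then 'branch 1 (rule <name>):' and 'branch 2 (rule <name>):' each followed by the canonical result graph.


O:
nodes: 0:c, 1:b, 2:b, 3:b, 4:a
edges: (0,1,b1); (1,2,b1); (3,0,b1)
branch 1 (rule r1):
nodes: 0:c, 2:b, 3:b, 4:a
edges: (0,2,b2); (3,0,b1)
branch 2 (rule r2):
nodes: 1:b, 2:b, 3:b, 4:a
edges: (1,2,b1); (3,4,b1)


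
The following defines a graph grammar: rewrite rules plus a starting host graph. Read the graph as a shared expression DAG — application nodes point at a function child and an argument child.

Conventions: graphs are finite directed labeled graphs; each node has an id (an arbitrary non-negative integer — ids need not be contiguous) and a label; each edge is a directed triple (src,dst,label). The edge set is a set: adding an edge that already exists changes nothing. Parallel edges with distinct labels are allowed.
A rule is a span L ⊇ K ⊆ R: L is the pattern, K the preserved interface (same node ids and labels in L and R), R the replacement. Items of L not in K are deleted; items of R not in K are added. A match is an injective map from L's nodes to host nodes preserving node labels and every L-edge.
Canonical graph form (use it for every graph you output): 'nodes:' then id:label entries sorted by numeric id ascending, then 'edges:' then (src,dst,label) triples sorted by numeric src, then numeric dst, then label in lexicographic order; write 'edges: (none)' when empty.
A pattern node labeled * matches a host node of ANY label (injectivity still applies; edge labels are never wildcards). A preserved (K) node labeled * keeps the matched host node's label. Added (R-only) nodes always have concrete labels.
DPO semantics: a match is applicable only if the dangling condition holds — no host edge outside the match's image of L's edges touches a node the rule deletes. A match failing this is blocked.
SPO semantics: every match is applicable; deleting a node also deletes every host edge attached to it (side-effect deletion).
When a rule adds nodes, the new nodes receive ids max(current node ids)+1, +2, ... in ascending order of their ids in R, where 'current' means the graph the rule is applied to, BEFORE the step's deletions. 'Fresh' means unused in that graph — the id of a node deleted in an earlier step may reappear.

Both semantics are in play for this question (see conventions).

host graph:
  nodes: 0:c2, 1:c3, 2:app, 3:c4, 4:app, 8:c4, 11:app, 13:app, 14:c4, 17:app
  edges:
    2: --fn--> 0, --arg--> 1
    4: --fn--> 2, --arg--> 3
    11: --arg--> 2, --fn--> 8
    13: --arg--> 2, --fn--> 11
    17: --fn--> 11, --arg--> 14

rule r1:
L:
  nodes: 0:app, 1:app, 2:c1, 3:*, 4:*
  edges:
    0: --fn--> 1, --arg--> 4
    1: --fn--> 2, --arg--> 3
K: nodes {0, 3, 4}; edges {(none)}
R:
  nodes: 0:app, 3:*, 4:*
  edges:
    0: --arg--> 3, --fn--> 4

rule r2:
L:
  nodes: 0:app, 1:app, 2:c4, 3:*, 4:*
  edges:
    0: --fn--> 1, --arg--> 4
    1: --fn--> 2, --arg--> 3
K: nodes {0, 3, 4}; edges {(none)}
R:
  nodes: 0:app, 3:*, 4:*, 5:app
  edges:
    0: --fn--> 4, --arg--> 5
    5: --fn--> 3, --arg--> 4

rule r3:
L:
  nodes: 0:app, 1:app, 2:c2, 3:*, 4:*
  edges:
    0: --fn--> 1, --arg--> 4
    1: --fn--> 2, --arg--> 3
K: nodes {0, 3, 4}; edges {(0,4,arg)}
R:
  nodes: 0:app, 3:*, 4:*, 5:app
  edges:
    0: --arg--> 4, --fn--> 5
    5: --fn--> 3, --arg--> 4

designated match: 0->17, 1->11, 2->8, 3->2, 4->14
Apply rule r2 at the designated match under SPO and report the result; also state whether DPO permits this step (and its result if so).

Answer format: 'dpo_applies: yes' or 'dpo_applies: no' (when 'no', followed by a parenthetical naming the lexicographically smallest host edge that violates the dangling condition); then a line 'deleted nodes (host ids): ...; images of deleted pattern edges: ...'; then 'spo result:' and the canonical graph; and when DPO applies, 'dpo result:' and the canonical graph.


dpo_applies: no
(the rule deletes node 11, which keeps host edge (13,11,fn) outside the match image — the dangling condition fails, DPO blocks; SPO proceeds and side-deletes such edges)
deleted nodes (host ids): 8, 11; images of deleted pattern edges: (11,2,arg); (11,8,fn); (17,11,fn); (17,14,arg)
spo result:
nodes: 0:c2, 1:c3, 2:app, 3:c4, 4:app, 13:app, 14:c4, 17:app, 18:app
edges: (2,0,fn); (2,1,arg); (4,2,fn); (4,3,arg); (13,2,arg); (17,14,fn); (17,18,arg); (18,2,fn); (18,14,arg)
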